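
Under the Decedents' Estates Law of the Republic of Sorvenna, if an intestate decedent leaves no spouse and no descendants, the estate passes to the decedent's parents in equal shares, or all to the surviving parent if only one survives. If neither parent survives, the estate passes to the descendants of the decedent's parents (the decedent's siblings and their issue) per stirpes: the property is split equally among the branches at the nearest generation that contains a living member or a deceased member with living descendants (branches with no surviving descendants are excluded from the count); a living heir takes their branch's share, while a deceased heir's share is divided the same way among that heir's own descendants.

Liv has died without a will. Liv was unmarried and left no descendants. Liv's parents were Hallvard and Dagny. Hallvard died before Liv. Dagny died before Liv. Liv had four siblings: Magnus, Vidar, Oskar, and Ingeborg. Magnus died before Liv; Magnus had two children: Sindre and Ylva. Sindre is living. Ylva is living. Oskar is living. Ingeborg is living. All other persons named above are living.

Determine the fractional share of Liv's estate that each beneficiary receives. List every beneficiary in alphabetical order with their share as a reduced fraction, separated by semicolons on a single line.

Neither parent survives and there are no descendants, so the estate passes to Liv's siblings and their issue per stirpes.
The estate is divided into 4 equal shares of 1/4 among Magnus, Vidar, Oskar, Ingeborg.
Magnus predeceased; the 1/4 allotted to Magnus's branch passes to Magnus's issue by representation.
The 1/4 is divided into 2 equal shares of 1/8 among Sindre, Ylva.
Sindre is living and takes 1/8.
Ylva is living and takes 1/8.
Vidar is living and takes 1/4.
Oskar is living and takes 1/4.
Ingeborg is living and takes 1/4.

Ingeborg 1/4; Oskar 1/4; Sindre 1/8; Vidar 1/4; Ylva 1/8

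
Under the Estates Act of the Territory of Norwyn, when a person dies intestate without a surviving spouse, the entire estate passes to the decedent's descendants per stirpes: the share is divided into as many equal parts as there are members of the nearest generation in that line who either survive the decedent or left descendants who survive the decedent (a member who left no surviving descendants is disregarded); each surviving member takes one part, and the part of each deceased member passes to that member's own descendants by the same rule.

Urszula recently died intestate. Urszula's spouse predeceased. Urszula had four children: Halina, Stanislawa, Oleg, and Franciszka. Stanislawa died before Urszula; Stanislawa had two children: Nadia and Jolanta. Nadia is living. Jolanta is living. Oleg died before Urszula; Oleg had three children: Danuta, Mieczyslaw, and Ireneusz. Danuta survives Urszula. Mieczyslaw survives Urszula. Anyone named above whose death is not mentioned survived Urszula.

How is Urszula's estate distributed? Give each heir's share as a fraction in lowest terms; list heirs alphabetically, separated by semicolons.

There is no surviving spouse, so the entire estate passes to Urszula's descendants per stirpes.
The estate is divided into 4 equal shares of 1/4 among Halina, Stanislawa, Oleg, Franciszka.
Halina is living and takes 1/4.
Stanislawa predeceased; the 1/4 allotted to Stanislawa's branch passes to Stanislawa's issue by representation.
The 1/4 is divided into 2 equal shares of 1/8 among Nadia, Jolanta.
Nadia is living and takes 1/8.
Jolanta is living and takes 1/8.
Oleg predeceased; the 1/4 allotted to Oleg's branch passes to Oleg's issue by representation.
The 1/4 is divided into 3 equal shares of 1/12 among Danuta, Mieczyslaw, Ireneusz.
Danuta is living and takes 1/12.
Mieczyslaw is living and takes 1/12.
Ireneusz is living and takes 1/12.
Franciszka is living and takes 1/4.

Danuta 1/12; Franciszka 1/4; Halina 1/4; Ireneusz 1/12; Jolanta 1/8; Mieczyslaw 1/12; Nadia 1/8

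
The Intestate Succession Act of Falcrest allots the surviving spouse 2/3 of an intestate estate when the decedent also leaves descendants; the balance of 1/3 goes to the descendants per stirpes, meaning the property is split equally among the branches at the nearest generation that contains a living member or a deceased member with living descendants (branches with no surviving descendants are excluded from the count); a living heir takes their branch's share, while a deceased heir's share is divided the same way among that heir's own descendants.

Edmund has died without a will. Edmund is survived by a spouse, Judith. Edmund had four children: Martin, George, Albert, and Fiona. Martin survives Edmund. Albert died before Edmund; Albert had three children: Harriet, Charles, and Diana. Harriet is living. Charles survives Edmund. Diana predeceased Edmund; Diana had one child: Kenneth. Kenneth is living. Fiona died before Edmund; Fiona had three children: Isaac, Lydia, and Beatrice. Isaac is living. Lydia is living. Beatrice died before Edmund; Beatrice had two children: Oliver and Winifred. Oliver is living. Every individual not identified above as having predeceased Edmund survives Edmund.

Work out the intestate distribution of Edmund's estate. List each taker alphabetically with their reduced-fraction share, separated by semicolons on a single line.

Charles 1/36; George 1/12; Harriet 1/36; Isaac 1/36; Judith 2/3; Kenneth 1/36; Lydia 1/36; Martin 1/12; Oliver 1/72; Winifred 1/72

Judith, as surviving spouse, takes 2/3.
The remaining 1/3 passes to Edmund's descendants per stirpes.
The 1/3 is divided into 4 equal shares of 1/12 among Martin, George, Albert, Fiona.
Martin is living and takes 1/12.
George is living and takes 1/12.
Albert predeceased; the 1/12 allotted to Albert's branch passes to Albert's issue by representation.
The 1/12 is divided into 3 equal shares of 1/36 among Harriet, Charles, Diana.
Harriet is living and takes 1/36.
Charles is living and takes 1/36.
Diana predeceased; the 1/36 allotted to Diana's branch passes to Diana's issue by representation.
Kenneth is the sole taker at this level and receives the full 1/36.
Fiona predeceased; the 1/12 allotted to Fiona's branch passes to Fiona's issue by representation.
The 1/12 is divided into 3 equal shares of 1/36 among Isaac, Lydia, Beatrice.
Isaac is living and takes 1/36.
Lydia is living and takes 1/36.
Beatrice predeceased; the 1/36 allotted to Beatrice's branch passes to Beatrice's issue by representation.
The 1/36 is divided into 2 equal shares of 1/72 among Oliver, Winifred.
Oliver is living and takes 1/72.
Winifred is living and takes 1/72.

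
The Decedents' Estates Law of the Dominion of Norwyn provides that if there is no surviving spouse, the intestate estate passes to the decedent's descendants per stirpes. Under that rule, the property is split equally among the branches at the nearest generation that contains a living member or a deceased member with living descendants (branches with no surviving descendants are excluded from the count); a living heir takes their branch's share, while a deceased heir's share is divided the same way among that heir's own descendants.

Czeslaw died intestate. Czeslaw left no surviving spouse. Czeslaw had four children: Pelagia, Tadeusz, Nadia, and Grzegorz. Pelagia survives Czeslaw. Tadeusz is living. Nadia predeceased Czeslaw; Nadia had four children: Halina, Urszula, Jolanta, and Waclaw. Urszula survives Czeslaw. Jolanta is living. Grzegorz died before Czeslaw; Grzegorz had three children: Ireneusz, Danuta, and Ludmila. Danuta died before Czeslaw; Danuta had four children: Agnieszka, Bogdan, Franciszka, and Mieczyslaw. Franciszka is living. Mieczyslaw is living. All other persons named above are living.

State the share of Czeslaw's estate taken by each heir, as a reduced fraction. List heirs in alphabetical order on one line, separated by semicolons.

There is no surviving spouse, so the entire estate passes to Czeslaw's descendants per stirpes.
The estate is divided into 4 equal shares of 1/4 among Pelagia, Tadeusz, Nadia, Grzegorz.
Pelagia is living and takes 1/4.
Tadeusz is living and takes 1/4.
Nadia predeceased; the 1/4 allotted to Nadia's branch passes to Nadia's issue by representation.
The 1/4 is divided into 4 equal shares of 1/16 among Halina, Urszula, Jolanta, Waclaw.
Halina is living and takes 1/16.
Urszula is living and takes 1/16.
Jolanta is living and takes 1/16.
Waclaw is living and takes 1/16.
Grzegorz predeceased; the 1/4 allotted to Grzegorz's branch passes to Grzegorz's issue by representation.
The 1/4 is divided into 3 equal shares of 1/12 among Ireneusz, Danuta, Ludmila.
Ireneusz is living and takes 1/12.
Danuta predeceased; the 1/12 allotted to Danuta's branch passes to Danuta's issue by representation.
The 1/12 is divided into 4 equal shares of 1/48 among Agnieszka, Bogdan, Franciszka, Mieczyslaw.
Agnieszka is living and takes 1/48.
Bogdan is living and takes 1/48.
Franciszka is living and takes 1/48.
Mieczyslaw is living and takes 1/48.
Ludmila is living and takes 1/12.

Agnieszka 1/48; Bogdan 1/48; Franciszka 1/48; Halina 1/16; Ireneusz 1/12; Jolanta 1/16; Ludmila 1/12; Mieczyslaw 1/48; Pelagia 1/4; Tadeusz 1/4; Urszula 1/16; Waclaw 1/16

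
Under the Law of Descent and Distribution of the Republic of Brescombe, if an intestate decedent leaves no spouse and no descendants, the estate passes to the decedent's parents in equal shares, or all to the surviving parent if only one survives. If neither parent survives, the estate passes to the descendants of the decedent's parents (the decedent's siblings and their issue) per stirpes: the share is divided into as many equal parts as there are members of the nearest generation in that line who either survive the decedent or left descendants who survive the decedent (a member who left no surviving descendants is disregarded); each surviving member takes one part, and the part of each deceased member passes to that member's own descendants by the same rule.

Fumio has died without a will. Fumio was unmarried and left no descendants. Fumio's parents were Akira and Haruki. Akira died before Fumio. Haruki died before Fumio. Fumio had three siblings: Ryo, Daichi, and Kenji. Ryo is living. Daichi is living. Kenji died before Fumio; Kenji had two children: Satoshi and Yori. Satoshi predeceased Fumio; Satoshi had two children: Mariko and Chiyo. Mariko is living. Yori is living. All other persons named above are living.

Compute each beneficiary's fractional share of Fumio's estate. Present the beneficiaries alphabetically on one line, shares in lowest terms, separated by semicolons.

Chiyo 1/12; Daichi 1/3; Mariko 1/12; Ryo 1/3; Yori 1/6

Neither parent survives and there are no descendants, so the estate passes to Fumio's siblings and their issue per stirpes.
The estate is divided into 3 equal shares of 1/3 among Ryo, Daichi, Kenji.
Ryo is living and takes 1/3.
Daichi is living and takes 1/3.
Kenji predeceased; the 1/3 allotted to Kenji's branch passes to Kenji's issue by representation.
The 1/3 is divided into 2 equal shares of 1/6 among Satoshi, Yori.
Satoshi predeceased; the 1/6 allotted to Satoshi's branch passes to Satoshi's issue by representation.
The 1/6 is divided into 2 equal shares of 1/12 among Mariko, Chiyo.
Mariko is living and takes 1/12.
Chiyo is living and takes 1/12.
Yori is living and takes 1/6.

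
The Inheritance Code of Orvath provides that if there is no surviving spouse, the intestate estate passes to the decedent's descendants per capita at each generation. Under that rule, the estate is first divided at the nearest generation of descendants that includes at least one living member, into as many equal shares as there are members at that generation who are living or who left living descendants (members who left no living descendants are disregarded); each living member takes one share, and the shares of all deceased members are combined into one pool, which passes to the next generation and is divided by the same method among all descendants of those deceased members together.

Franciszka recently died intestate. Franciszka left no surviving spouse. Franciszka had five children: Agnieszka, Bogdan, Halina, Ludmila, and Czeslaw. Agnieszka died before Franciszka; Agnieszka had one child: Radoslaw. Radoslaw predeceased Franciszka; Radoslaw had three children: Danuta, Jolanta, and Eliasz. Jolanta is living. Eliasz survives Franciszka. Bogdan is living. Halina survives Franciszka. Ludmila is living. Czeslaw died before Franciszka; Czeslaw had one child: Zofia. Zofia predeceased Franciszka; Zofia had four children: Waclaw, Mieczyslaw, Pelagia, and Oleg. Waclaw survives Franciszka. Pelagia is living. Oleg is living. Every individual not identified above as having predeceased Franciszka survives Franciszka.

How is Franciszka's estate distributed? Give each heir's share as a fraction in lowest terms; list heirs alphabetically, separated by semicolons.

There is no surviving spouse, so the entire estate passes to Franciszka's descendants per capita at each generation.
At generation 1 (Agnieszka, Bogdan, Halina, Ludmila, Czeslaw) there are 5 shares of (1)/5 = 1/5 each.
Living: Bogdan, Halina, and Ludmila — each takes 1/5.
Deceased: Agnieszka and Czeslaw. Their combined 2/5 is pooled and carried to generation 2.
At generation 2 (Radoslaw, Zofia) there are 2 shares of (2/5)/2 = 1/5 each.
Deceased: Radoslaw and Zofia. Their combined 2/5 is pooled and carried to generation 3.
At generation 3 (Danuta, Jolanta, Eliasz, Waclaw, Mieczyslaw, Pelagia, Oleg) there are 7 shares of (2/5)/7 = 2/35 each.
Living: Danuta, Jolanta, Eliasz, Waclaw, Mieczyslaw, Pelagia, and Oleg — each takes 2/35.

Bogdan 1/5; Danuta 2/35; Eliasz 2/35; Halina 1/5; Jolanta 2/35; Ludmila 1/5; Mieczyslaw 2/35; Oleg 2/35; Pelagia 2/35; Waclaw 2/35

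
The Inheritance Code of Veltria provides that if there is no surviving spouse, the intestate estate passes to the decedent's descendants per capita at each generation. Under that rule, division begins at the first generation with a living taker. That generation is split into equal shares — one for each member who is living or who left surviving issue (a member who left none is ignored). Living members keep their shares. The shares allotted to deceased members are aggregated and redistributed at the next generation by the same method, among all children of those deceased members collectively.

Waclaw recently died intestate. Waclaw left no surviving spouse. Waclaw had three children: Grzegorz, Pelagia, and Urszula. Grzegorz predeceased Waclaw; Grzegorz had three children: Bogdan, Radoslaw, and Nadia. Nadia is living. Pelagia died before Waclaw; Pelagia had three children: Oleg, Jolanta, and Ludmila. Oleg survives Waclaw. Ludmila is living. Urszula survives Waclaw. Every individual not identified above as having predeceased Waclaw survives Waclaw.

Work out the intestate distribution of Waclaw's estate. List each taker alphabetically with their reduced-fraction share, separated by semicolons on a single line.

Bogdan 1/9; Jolanta 1/9; Ludmila 1/9; Nadia 1/9; Oleg 1/9; Radoslaw 1/9; Urszula 1/3

There is no surviving spouse, so the entire estate passes to Waclaw's descendants per capita at each generation.
At generation 1 (Grzegorz, Pelagia, Urszula) there are 3 shares of (1)/3 = 1/3 each.
Living: Urszula — each takes 1/3.
Deceased: Grzegorz and Pelagia. Their combined 2/3 is pooled and carried to generation 2.
At generation 2 (Bogdan, Radoslaw, Nadia, Oleg, Jolanta, Ludmila) there are 6 shares of (2/3)/6 = 1/9 each.
Living: Bogdan, Radoslaw, Nadia, Oleg, Jolanta, and Ludmila — each takes 1/9.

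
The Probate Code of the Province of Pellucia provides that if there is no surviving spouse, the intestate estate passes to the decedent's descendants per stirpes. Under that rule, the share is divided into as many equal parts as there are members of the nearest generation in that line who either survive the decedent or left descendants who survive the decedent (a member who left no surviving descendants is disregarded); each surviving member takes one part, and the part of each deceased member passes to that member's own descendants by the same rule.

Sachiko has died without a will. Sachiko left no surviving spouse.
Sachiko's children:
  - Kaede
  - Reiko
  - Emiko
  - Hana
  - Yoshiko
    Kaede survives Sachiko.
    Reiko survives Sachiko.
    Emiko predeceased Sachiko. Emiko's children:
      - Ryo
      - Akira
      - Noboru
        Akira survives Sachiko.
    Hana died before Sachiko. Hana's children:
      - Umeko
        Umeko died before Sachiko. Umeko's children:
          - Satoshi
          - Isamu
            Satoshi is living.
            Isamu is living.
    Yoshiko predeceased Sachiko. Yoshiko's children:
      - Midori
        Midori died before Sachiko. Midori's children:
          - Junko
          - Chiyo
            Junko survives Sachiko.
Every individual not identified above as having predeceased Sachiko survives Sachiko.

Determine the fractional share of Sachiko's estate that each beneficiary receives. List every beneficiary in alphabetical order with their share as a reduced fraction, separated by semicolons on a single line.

Akira 1/15; Chiyo 1/10; Isamu 1/10; Junko 1/10; Kaede 1/5; Noboru 1/15; Reiko 1/5; Ryo 1/15; Satoshi 1/10

There is no surviving spouse, so the entire estate passes to Sachiko's descendants per stirpes.
The estate is divided into 5 equal shares of 1/5 among Kaede, Reiko, Emiko, Hana, Yoshiko.
Kaede is living and takes 1/5.
Reiko is living and takes 1/5.
Emiko predeceased; the 1/5 allotted to Emiko's branch passes to Emiko's issue by representation.
The 1/5 is divided into 3 equal shares of 1/15 among Ryo, Akira, Noboru.
Ryo is living and takes 1/15.
Akira is living and takes 1/15.
Noboru is living and takes 1/15.
Hana predeceased; the 1/5 allotted to Hana's branch passes to Hana's issue by representation.
Umeko's line is the sole branch at this level, so the full 1/5 passes to Umeko's issue by representation.
The 1/5 is divided into 2 equal shares of 1/10 among Satoshi, Isamu.
Satoshi is living and takes 1/10.
Isamu is living and takes 1/10.
Yoshiko predeceased; the 1/5 allotted to Yoshiko's branch passes to Yoshiko's issue by representation.
Midori's line is the sole branch at this level, so the full 1/5 passes to Midori's issue by representation.
The 1/5 is divided into 2 equal shares of 1/10 among Junko, Chiyo.
Junko is living and takes 1/10.
Chiyo is living and takes 1/10.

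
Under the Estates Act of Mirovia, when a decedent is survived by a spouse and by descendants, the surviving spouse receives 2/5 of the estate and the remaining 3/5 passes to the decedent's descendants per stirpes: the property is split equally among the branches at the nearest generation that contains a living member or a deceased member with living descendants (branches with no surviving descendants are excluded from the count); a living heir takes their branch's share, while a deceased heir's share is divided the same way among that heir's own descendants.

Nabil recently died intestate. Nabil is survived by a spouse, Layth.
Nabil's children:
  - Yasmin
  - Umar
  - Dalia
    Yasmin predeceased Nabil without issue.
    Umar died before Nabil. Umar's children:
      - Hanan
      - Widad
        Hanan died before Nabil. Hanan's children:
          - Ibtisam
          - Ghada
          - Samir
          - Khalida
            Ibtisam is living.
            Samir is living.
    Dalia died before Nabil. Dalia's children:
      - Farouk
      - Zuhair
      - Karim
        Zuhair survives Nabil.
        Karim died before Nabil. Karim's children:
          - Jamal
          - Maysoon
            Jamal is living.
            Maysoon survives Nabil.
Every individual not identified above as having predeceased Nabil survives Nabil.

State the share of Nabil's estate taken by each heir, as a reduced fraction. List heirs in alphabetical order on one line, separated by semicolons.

Layth, as surviving spouse, takes 2/5.
The remaining 3/5 passes to Nabil's descendants per stirpes.
Yasmin left no surviving issue, so that branch lapses and is disregarded.
The 3/5 is divided into 2 equal shares of 3/10 among Umar, Dalia.
Umar predeceased; the 3/10 allotted to Umar's branch passes to Umar's issue by representation.
The 3/10 is divided into 2 equal shares of 3/20 among Hanan, Widad.
Hanan predeceased; the 3/20 allotted to Hanan's branch passes to Hanan's issue by representation.
The 3/20 is divided into 4 equal shares of 3/80 among Ibtisam, Ghada, Samir, Khalida.
Ibtisam is living and takes 3/80.
Ghada is living and takes 3/80.
Samir is living and takes 3/80.
Khalida is living and takes 3/80.
Widad is living and takes 3/20.
Dalia predeceased; the 3/10 allotted to Dalia's branch passes to Dalia's issue by representation.
The 3/10 is divided into 3 equal shares of 1/10 among Farouk, Zuhair, Karim.
Farouk is living and takes 1/10.
Zuhair is living and takes 1/10.
Karim predeceased; the 1/10 allotted to Karim's branch passes to Karim's issue by representation.
The 1/10 is divided into 2 equal shares of 1/20 among Jamal, Maysoon.
Jamal is living and takes 1/20.
Maysoon is living and takes 1/20.

Farouk 1/10; Ghada 3/80; Ibtisam 3/80; Jamal 1/20; Khalida 3/80; Layth 2/5; Maysoon 1/20; Samir 3/80; Widad 3/20; Zuhair 1/10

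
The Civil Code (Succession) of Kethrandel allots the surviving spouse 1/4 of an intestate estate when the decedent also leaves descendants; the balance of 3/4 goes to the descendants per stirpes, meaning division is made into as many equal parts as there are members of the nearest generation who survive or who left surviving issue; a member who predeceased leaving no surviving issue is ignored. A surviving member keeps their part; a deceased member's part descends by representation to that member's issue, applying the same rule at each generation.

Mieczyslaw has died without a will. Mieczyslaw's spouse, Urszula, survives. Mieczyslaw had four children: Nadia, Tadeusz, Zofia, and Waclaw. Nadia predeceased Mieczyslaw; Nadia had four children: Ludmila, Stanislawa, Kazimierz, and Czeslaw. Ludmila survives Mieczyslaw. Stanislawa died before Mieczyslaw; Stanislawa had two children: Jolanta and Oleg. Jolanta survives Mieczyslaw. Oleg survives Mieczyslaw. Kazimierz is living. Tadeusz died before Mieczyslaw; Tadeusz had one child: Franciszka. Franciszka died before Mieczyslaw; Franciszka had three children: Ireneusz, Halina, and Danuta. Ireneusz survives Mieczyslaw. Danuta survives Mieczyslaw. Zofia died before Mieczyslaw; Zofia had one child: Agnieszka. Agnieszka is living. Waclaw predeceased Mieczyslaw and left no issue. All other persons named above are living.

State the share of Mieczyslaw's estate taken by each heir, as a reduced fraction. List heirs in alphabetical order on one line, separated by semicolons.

Urszula, as surviving spouse, takes 1/4.
The remaining 3/4 passes to Mieczyslaw's descendants per stirpes.
Waclaw left no surviving issue, so that branch lapses and is disregarded.
The 3/4 is divided into 3 equal shares of 1/4 among Nadia, Tadeusz, Zofia.
Nadia predeceased; the 1/4 allotted to Nadia's branch passes to Nadia's issue by representation.
The 1/4 is divided into 4 equal shares of 1/16 among Ludmila, Stanislawa, Kazimierz, Czeslaw.
Ludmila is living and takes 1/16.
Stanislawa predeceased; the 1/16 allotted to Stanislawa's branch passes to Stanislawa's issue by representation.
The 1/16 is divided into 2 equal shares of 1/32 among Jolanta, Oleg.
Jolanta is living and takes 1/32.
Oleg is living and takes 1/32.
Kazimierz is living and takes 1/16.
Czeslaw is living and takes 1/16.
Tadeusz predeceased; the 1/4 allotted to Tadeusz's branch passes to Tadeusz's issue by representation.
Franciszka's line is the sole branch at this level, so the full 1/4 passes to Franciszka's issue by representation.
The 1/4 is divided into 3 equal shares of 1/12 among Ireneusz, Halina, Danuta.
Ireneusz is living and takes 1/12.
Halina is living and takes 1/12.
Danuta is living and takes 1/12.
Zofia predeceased; the 1/4 allotted to Zofia's branch passes to Zofia's issue by representation.
Agnieszka is the sole taker at this level and receives the full 1/4.

Agnieszka 1/4; Czeslaw 1/16; Danuta 1/12; Halina 1/12; Ireneusz 1/12; Jolanta 1/32; Kazimierz 1/16; Ludmila 1/16; Oleg 1/32; Urszula 1/4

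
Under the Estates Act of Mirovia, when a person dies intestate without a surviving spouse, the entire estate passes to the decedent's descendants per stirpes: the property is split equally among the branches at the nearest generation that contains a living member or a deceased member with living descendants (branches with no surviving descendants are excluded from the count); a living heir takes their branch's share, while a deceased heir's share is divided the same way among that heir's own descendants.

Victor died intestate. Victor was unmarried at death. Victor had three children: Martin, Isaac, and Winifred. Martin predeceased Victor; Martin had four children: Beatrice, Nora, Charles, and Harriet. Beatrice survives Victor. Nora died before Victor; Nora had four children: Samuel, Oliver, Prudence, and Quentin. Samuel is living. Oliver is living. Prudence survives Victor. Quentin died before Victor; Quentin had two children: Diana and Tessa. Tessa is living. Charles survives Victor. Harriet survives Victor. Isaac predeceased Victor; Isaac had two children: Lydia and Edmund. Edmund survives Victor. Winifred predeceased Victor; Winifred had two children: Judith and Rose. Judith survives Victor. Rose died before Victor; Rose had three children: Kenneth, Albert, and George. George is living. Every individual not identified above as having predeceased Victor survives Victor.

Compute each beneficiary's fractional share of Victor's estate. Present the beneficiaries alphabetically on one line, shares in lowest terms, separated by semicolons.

There is no surviving spouse, so the entire estate passes to Victor's descendants per stirpes.
The estate is divided into 3 equal shares of 1/3 among Martin, Isaac, Winifred.
Martin predeceased; the 1/3 allotted to Martin's branch passes to Martin's issue by representation.
The 1/3 is divided into 4 equal shares of 1/12 among Beatrice, Nora, Charles, Harriet.
Beatrice is living and takes 1/12.
Nora predeceased; the 1/12 allotted to Nora's branch passes to Nora's issue by representation.
The 1/12 is divided into 4 equal shares of 1/48 among Samuel, Oliver, Prudence, Quentin.
Samuel is living and takes 1/48.
Oliver is living and takes 1/48.
Prudence is living and takes 1/48.
Quentin predeceased; the 1/48 allotted to Quentin's branch passes to Quentin's issue by representation.
The 1/48 is divided into 2 equal shares of 1/96 among Diana, Tessa.
Diana is living and takes 1/96.
Tessa is living and takes 1/96.
Charles is living and takes 1/12.
Harriet is living and takes 1/12.
Isaac predeceased; the 1/3 allotted to Isaac's branch passes to Isaac's issue by representation.
The 1/3 is divided into 2 equal shares of 1/6 among Lydia, Edmund.
Lydia is living and takes 1/6.
Edmund is living and takes 1/6.
Winifred predeceased; the 1/3 allotted to Winifred's branch passes to Winifred's issue by representation.
The 1/3 is divided into 2 equal shares of 1/6 among Judith, Rose.
Judith is living and takes 1/6.
Rose predeceased; the 1/6 allotted to Rose's branch passes to Rose's issue by representation.
The 1/6 is divided into 3 equal shares of 1/18 among Kenneth, Albert, George.
Kenneth is living and takes 1/18.
Albert is living and takes 1/18.
George is living and takes 1/18.

Albert 1/18; Beatrice 1/12; Charles 1/12; Diana 1/96; Edmund 1/6; George 1/18; Harriet 1/12; Judith 1/6; Kenneth 1/18; Lydia 1/6; Oliver 1/48; Prudence 1/48; Samuel 1/48; Tessa 1/96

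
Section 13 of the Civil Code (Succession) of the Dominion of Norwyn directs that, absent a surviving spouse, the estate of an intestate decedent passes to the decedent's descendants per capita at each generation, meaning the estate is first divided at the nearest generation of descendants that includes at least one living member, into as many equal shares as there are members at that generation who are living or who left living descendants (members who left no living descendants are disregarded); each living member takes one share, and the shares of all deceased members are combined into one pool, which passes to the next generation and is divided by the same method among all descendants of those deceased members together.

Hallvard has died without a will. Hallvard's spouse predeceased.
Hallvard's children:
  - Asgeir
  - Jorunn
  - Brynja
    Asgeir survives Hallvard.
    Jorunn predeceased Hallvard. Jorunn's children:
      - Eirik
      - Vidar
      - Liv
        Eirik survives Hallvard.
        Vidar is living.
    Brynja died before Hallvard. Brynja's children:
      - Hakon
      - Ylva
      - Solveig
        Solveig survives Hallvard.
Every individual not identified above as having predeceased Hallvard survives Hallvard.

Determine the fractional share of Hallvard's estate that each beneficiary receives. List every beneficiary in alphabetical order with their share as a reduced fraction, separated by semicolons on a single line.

Asgeir 1/3; Eirik 1/9; Hakon 1/9; Liv 1/9; Solveig 1/9; Vidar 1/9; Ylva 1/9

There is no surviving spouse, so the entire estate passes to Hallvard's descendants per capita at each generation.
At generation 1 (Asgeir, Jorunn, Brynja) there are 3 shares of (1)/3 = 1/3 each.
Living: Asgeir — each takes 1/3.
Deceased: Jorunn and Brynja. Their combined 2/3 is pooled and carried to generation 2.
At generation 2 (Eirik, Vidar, Liv, Hakon, Ylva, Solveig) there are 6 shares of (2/3)/6 = 1/9 each.
Living: Eirik, Vidar, Liv, Hakon, Ylva, and Solveig — each takes 1/9.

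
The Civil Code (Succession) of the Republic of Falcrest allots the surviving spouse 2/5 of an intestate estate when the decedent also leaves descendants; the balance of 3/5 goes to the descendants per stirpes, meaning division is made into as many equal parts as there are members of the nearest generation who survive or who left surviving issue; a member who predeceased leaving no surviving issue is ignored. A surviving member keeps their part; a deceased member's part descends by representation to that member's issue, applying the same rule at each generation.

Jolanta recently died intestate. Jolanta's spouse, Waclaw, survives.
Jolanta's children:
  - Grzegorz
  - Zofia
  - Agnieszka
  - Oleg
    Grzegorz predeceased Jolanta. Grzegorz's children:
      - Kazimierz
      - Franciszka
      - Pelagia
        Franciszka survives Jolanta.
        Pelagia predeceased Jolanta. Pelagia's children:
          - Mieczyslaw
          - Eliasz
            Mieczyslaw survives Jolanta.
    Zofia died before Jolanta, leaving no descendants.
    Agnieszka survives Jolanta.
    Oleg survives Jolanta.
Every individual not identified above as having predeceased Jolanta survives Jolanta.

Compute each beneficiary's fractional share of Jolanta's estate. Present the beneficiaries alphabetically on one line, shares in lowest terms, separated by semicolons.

Agnieszka 1/5; Eliasz 1/30; Franciszka 1/15; Kazimierz 1/15; Mieczyslaw 1/30; Oleg 1/5; Waclaw 2/5

Waclaw, as surviving spouse, takes 2/5.
The remaining 3/5 passes to Jolanta's descendants per stirpes.
Zofia left no surviving issue, so that branch lapses and is disregarded.
The 3/5 is divided into 3 equal shares of 1/5 among Grzegorz, Agnieszka, Oleg.
Grzegorz predeceased; the 1/5 allotted to Grzegorz's branch passes to Grzegorz's issue by representation.
The 1/5 is divided into 3 equal shares of 1/15 among Kazimierz, Franciszka, Pelagia.
Kazimierz is living and takes 1/15.
Franciszka is living and takes 1/15.
Pelagia predeceased; the 1/15 allotted to Pelagia's branch passes to Pelagia's issue by representation.
The 1/15 is divided into 2 equal shares of 1/30 among Mieczyslaw, Eliasz.
Mieczyslaw is living and takes 1/30.
Eliasz is living and takes 1/30.
Agnieszka is living and takes 1/5.
Oleg is living and takes 1/5.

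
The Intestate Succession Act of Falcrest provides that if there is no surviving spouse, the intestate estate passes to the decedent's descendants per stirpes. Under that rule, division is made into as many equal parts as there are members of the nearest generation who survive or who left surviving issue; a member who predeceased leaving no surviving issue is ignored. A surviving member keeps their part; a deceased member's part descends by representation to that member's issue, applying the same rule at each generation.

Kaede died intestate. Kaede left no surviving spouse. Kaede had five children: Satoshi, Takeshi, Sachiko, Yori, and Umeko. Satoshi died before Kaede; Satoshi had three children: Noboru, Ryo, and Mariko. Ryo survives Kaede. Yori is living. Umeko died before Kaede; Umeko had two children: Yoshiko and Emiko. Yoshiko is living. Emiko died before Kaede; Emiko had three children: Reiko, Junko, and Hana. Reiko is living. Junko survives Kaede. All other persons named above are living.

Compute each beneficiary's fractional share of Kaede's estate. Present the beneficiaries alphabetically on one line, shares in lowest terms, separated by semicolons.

Hana 1/30; Junko 1/30; Mariko 1/15; Noboru 1/15; Reiko 1/30; Ryo 1/15; Sachiko 1/5; Takeshi 1/5; Yori 1/5; Yoshiko 1/10

There is no surviving spouse, so the entire estate passes to Kaede's descendants per stirpes.
The estate is divided into 5 equal shares of 1/5 among Satoshi, Takeshi, Sachiko, Yori, Umeko.
Satoshi predeceased; the 1/5 allotted to Satoshi's branch passes to Satoshi's issue by representation.
The 1/5 is divided into 3 equal shares of 1/15 among Noboru, Ryo, Mariko.
Noboru is living and takes 1/15.
Ryo is living and takes 1/15.
Mariko is living and takes 1/15.
Takeshi is living and takes 1/5.
Sachiko is living and takes 1/5.
Yori is living and takes 1/5.
Umeko predeceased; the 1/5 allotted to Umeko's branch passes to Umeko's issue by representation.
The 1/5 is divided into 2 equal shares of 1/10 among Yoshiko, Emiko.
Yoshiko is living and takes 1/10.
Emiko predeceased; the 1/10 allotted to Emiko's branch passes to Emiko's issue by representation.
The 1/10 is divided into 3 equal shares of 1/30 among Reiko, Junko, Hana.
Reiko is living and takes 1/30.
Junko is living and takes 1/30.
Hana is living and takes 1/30.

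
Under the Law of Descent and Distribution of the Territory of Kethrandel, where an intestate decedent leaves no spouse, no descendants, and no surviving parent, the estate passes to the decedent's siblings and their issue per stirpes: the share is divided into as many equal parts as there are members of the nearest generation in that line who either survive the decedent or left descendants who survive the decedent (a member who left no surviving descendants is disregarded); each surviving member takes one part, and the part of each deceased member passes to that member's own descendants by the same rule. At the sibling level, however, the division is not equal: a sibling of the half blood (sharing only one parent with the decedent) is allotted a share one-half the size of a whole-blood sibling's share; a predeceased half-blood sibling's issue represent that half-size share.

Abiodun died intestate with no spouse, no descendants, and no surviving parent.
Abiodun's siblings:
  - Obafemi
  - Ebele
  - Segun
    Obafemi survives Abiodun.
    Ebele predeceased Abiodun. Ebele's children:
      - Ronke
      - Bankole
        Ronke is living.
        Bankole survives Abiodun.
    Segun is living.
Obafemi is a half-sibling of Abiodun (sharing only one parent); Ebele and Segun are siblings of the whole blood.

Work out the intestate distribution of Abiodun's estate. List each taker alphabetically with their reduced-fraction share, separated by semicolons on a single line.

Bankole 1/5; Obafemi 1/5; Ronke 1/5; Segun 2/5

No spouse, descendants, or parent survives, so the estate passes to Abiodun's siblings per stirpes.
Half-blood siblings count for one-half the weight of whole-blood siblings at the initial division.
Dividing 1 in proportion to weights (total weight 5/2): Obafemi (weight 1/2) → 1/5; Ebele (weight 1) → 2/5; Segun (weight 1) → 2/5.
Obafemi is living and takes 1/5.
Ebele predeceased; the 2/5 allotted to Ebele's branch passes to Ebele's issue by representation.
The 2/5 is divided into 2 equal shares of 1/5 among Ronke, Bankole.
Ronke is living and takes 1/5.
Bankole is living and takes 1/5.
Segun is living and takes 2/5.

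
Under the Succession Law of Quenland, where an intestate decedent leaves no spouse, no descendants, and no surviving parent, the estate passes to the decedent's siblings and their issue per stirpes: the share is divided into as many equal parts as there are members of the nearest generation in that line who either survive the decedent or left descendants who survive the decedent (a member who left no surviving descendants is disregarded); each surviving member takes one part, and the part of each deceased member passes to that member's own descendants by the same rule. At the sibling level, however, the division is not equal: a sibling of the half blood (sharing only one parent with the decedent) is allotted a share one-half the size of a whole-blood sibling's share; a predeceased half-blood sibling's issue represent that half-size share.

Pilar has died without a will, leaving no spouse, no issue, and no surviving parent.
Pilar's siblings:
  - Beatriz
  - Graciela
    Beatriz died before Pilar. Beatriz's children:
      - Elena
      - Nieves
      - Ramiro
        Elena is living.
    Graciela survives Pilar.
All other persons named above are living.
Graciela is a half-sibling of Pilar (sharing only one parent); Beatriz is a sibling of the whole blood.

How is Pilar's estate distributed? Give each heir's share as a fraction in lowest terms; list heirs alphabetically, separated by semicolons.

No spouse, descendants, or parent survives, so the estate passes to Pilar's siblings per stirpes.
Half-blood siblings count for one-half the weight of whole-blood siblings at the initial division.
Dividing 1 in proportion to weights (total weight 3/2): Beatriz (weight 1) → 2/3; Graciela (weight 1/2) → 1/3.
Beatriz predeceased; the 2/3 allotted to Beatriz's branch passes to Beatriz's issue by representation.
The 2/3 is divided into 3 equal shares of 2/9 among Elena, Nieves, Ramiro.
Elena is living and takes 2/9.
Nieves is living and takes 2/9.
Ramiro is living and takes 2/9.
Graciela is living and takes 1/3.

Elena 2/9; Graciela 1/3; Nieves 2/9; Ramiro 2/9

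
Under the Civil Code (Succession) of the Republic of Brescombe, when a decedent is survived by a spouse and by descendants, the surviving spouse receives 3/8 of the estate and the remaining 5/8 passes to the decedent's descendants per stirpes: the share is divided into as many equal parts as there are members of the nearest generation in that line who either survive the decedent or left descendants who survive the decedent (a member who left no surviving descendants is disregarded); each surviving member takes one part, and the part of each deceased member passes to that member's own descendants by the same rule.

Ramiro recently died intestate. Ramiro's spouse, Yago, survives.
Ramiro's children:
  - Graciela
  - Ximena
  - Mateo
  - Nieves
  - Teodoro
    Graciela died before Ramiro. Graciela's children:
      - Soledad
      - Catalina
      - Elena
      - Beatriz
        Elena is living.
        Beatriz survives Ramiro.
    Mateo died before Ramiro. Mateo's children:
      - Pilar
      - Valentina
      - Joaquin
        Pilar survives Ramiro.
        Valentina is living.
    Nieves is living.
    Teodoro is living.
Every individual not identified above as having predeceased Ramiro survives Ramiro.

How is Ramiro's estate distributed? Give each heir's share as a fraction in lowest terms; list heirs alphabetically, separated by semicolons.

Yago, as surviving spouse, takes 3/8.
The remaining 5/8 passes to Ramiro's descendants per stirpes.
The 5/8 is divided into 5 equal shares of 1/8 among Graciela, Ximena, Mateo, Nieves, Teodoro.
Graciela predeceased; the 1/8 allotted to Graciela's branch passes to Graciela's issue by representation.
The 1/8 is divided into 4 equal shares of 1/32 among Soledad, Catalina, Elena, Beatriz.
Soledad is living and takes 1/32.
Catalina is living and takes 1/32.
Elena is living and takes 1/32.
Beatriz is living and takes 1/32.
Ximena is living and takes 1/8.
Mateo predeceased; the 1/8 allotted to Mateo's branch passes to Mateo's issue by representation.
The 1/8 is divided into 3 equal shares of 1/24 among Pilar, Valentina, Joaquin.
Pilar is living and takes 1/24.
Valentina is living and takes 1/24.
Joaquin is living and takes 1/24.
Nieves is living and takes 1/8.
Teodoro is living and takes 1/8.

Beatriz 1/32; Catalina 1/32; Elena 1/32; Joaquin 1/24; Nieves 1/8; Pilar 1/24; Soledad 1/32; Teodoro 1/8; Valentina 1/24; Ximena 1/8; Yago 3/8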